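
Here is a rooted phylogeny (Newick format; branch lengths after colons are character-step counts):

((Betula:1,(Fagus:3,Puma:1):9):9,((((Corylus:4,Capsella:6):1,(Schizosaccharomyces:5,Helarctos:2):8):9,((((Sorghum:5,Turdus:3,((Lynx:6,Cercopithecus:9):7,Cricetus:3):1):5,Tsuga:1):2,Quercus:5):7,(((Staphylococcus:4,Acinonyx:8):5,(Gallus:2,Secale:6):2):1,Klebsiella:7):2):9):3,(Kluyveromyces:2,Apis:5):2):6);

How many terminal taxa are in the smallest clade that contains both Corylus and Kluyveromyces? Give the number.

18

The MRCA of Corylus and Kluyveromyces is the node subtending ((((Corylus,Capsella),(Schizosaccharomyces,Helarctos)),((((Sorghum,Turdus,((Lynx,Cercopithecus),Cricetus)),Tsuga),Quercus),(((Staphylococcus,Acinonyx),(Gallus,Secale)),Klebsiella))),(Kluyveromyces,Apis)).
That clade contains 18 terminal taxa: Acinonyx, Apis, Capsella, Cercopithecus, Corylus, Cricetus, Gallus, Helarctos, Klebsiella, Kluyveromyces, Lynx, Quercus, Schizosaccharomyces, Secale, Sorghum, Staphylococcus, Tsuga, Turdus.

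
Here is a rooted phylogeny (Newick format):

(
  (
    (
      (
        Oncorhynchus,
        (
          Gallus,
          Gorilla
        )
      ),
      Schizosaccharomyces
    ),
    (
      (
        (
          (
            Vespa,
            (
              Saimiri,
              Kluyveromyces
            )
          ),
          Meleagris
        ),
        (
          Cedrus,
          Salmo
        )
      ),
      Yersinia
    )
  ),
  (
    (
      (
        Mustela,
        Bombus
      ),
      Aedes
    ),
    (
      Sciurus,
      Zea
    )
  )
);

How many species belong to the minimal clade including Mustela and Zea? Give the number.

5

The MRCA of Mustela and Zea is the node subtending (((Mustela,Bombus),Aedes),(Sciurus,Zea)).
That clade contains 5 terminal taxa: Aedes, Bombus, Mustela, Sciurus, Zea.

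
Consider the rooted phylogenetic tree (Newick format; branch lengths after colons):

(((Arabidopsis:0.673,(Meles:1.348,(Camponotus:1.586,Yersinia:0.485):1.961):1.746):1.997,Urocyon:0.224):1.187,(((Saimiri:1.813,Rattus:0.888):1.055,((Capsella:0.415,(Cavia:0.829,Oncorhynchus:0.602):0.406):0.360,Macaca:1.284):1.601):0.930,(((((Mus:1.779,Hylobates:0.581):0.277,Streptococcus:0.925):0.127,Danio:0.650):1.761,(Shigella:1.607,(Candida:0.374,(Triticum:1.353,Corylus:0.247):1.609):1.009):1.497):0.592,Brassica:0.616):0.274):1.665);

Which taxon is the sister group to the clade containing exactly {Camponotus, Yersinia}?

The clade containing exactly {Camponotus, Yersinia} attaches to the tree at the node subtending (Meles,(Camponotus,Yersinia)).
The other lineage descending from that same node — the sister group — is the single tip Meles.

Meles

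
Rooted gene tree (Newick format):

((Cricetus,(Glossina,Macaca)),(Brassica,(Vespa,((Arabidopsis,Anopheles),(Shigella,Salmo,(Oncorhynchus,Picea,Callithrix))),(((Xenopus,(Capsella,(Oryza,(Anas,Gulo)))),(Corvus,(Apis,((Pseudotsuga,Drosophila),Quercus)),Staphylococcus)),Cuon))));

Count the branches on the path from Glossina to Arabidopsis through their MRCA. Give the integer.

8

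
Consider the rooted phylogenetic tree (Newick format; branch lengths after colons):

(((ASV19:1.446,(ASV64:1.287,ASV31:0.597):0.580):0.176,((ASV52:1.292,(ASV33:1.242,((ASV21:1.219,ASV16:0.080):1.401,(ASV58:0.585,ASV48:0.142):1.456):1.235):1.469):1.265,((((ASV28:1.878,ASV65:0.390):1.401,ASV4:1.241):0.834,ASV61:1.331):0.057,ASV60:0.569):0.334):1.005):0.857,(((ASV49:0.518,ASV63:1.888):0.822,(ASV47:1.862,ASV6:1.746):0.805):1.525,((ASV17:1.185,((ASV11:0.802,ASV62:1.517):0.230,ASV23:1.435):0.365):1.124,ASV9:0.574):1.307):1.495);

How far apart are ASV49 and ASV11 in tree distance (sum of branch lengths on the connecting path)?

6.693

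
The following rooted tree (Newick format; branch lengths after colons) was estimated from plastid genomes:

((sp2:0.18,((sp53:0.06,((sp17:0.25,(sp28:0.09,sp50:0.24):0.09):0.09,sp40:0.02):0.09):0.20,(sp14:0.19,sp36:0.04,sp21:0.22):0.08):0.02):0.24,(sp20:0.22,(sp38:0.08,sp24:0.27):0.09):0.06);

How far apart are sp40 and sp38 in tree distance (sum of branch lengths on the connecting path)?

0.80

The path runs sp40 → … → MRCA → … → sp38; the MRCA is the root of the tree.
Branch lengths along that path: 0.02 + 0.09 + 0.20 + 0.02 + 0.24 + 0.06 + 0.09 + 0.08 = 0.80.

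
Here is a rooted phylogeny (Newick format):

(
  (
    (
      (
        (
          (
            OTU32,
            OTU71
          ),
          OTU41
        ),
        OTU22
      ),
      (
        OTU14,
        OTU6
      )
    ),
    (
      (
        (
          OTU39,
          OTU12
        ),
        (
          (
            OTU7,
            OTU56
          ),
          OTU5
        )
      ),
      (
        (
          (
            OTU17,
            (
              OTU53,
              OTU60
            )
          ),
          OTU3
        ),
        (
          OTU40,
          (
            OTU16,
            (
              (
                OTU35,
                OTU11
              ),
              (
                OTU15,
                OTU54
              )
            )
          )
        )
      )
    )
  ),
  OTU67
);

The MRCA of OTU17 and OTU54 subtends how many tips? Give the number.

The MRCA of OTU17 and OTU54 is the node subtending (((OTU17,(OTU53,OTU60)),OTU3),(OTU40,(OTU16,((OTU35,OTU11),(OTU15,OTU54))))).
That clade contains 10 terminal taxa: OTU11, OTU15, OTU16, OTU17, OTU3, OTU35, OTU40, OTU53, OTU54, OTU60.

10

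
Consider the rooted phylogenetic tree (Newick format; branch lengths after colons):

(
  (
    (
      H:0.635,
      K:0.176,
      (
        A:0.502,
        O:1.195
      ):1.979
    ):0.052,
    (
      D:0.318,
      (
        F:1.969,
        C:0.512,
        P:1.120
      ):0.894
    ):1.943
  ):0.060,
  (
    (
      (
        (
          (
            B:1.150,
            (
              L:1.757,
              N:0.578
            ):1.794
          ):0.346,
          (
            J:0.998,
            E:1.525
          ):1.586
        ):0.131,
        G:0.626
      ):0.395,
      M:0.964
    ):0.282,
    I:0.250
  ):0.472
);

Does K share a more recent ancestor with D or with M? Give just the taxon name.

D

The MRCA of K and D subtends ((H,K,(A,O)),(D,(F,C,P))) (8 taxa).
The MRCA of K and M is the root, subtending the entire tree (16 taxa).
The first is nested inside the second, so K shares a more recent common ancestor with D.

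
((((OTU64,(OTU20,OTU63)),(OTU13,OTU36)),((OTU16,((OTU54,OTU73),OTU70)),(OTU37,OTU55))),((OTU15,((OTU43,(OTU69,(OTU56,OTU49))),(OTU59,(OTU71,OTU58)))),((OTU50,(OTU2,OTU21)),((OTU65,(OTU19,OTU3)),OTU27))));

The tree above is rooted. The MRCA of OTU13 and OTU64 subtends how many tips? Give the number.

5

The MRCA of OTU13 and OTU64 is the node subtending ((OTU64,(OTU20,OTU63)),(OTU13,OTU36)).
That clade contains 5 terminal taxa: OTU13, OTU20, OTU36, OTU63, OTU64.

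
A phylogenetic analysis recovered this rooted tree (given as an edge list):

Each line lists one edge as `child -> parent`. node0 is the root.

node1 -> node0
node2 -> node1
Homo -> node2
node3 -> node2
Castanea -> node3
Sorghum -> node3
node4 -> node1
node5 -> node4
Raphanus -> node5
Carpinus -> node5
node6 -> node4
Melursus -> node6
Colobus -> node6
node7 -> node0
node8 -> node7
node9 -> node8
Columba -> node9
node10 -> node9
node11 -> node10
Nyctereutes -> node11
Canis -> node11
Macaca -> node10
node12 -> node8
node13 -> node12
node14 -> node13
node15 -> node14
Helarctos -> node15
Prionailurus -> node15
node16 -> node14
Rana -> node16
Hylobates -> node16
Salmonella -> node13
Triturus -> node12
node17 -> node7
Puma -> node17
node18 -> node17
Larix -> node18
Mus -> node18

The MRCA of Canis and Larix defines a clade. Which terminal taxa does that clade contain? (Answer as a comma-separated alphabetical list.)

Tracing Canis: it sits inside (Nyctereutes,Canis).
Tracing Larix: it sits inside (Larix,Mus).
The smallest clade enclosing both is (((Columba,((Nyctereutes,Canis),Macaca)),((((Helarctos,Prionailurus),(Rana,Hylobates)),Salmonella),Triturus)),(Puma,(Larix,Mus))); the answer is its 13 terminal taxa in alphabetical order.

Canis, Columba, Helarctos, Hylobates, Larix, Macaca, Mus, Nyctereutes, Prionailurus, Puma, Rana, Salmonella, Triturus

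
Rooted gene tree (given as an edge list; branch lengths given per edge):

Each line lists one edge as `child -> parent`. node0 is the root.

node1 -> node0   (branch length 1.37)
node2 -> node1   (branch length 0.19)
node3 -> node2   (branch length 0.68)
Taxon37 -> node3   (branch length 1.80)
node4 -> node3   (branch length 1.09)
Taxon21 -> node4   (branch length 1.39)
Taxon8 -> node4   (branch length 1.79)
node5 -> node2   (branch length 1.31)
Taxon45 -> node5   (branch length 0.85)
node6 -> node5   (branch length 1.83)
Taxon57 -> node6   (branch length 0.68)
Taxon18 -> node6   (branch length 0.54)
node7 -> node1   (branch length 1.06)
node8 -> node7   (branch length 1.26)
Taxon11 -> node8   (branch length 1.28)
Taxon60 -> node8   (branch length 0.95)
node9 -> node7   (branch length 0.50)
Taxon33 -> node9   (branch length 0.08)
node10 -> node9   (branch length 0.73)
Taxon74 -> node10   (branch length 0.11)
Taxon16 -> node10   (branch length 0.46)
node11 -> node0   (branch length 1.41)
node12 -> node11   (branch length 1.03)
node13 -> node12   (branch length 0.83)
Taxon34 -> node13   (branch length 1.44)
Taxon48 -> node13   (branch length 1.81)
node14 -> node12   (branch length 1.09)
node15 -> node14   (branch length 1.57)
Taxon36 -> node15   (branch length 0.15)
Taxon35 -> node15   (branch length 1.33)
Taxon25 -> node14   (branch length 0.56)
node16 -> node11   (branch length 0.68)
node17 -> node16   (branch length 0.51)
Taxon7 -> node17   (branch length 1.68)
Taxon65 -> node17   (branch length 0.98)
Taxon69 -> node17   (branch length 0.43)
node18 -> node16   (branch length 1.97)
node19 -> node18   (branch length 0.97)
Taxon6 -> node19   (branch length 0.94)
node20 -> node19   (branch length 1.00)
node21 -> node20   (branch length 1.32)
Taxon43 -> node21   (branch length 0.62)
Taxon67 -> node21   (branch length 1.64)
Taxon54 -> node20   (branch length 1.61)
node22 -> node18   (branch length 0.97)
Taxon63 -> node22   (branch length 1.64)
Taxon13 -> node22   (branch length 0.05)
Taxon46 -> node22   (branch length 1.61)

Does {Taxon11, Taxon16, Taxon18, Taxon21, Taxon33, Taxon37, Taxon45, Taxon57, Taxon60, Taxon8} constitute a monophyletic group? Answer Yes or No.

No

The MRCA of the listed taxa subtends (((Taxon37,(Taxon21,Taxon8)),(Taxon45,(Taxon57,Taxon18))),((Taxon11,Taxon60),(Taxon33,(Taxon74,Taxon16)))).
That clade also contains Taxon74, which is not in the proposed group, so the group is not monophyletic.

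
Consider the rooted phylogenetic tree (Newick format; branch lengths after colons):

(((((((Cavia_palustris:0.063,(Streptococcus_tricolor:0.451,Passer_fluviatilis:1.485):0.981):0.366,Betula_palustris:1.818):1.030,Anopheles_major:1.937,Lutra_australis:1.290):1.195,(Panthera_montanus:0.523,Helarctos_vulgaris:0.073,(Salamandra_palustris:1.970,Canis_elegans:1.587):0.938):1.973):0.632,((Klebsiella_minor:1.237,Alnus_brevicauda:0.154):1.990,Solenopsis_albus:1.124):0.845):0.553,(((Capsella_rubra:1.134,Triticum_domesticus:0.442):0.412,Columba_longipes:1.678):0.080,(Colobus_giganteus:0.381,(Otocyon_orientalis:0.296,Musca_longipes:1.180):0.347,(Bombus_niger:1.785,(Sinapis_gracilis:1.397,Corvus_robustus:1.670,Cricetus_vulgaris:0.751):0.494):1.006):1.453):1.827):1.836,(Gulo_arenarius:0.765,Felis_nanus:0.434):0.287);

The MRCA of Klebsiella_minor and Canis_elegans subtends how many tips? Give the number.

13

The MRCA of Klebsiella_minor and Canis_elegans is the node subtending (((((Cavia_palustris,(Streptococcus_tricolor,Passer_fluviatilis)),Betula_palustris),Anopheles_major,Lutra_australis),(Panthera_montanus,Helarctos_vulgaris,(Salamandra_palustris,Canis_elegans))),((Klebsiella_minor,Alnus_brevicauda),Solenopsis_albus)).
That clade contains 13 terminal taxa: Alnus_brevicauda, Anopheles_major, Betula_palustris, Canis_elegans, Cavia_palustris, Helarctos_vulgaris, Klebsiella_minor, Lutra_australis, Panthera_montanus, Passer_fluviatilis, Salamandra_palustris, Solenopsis_albus, Streptococcus_tricolor.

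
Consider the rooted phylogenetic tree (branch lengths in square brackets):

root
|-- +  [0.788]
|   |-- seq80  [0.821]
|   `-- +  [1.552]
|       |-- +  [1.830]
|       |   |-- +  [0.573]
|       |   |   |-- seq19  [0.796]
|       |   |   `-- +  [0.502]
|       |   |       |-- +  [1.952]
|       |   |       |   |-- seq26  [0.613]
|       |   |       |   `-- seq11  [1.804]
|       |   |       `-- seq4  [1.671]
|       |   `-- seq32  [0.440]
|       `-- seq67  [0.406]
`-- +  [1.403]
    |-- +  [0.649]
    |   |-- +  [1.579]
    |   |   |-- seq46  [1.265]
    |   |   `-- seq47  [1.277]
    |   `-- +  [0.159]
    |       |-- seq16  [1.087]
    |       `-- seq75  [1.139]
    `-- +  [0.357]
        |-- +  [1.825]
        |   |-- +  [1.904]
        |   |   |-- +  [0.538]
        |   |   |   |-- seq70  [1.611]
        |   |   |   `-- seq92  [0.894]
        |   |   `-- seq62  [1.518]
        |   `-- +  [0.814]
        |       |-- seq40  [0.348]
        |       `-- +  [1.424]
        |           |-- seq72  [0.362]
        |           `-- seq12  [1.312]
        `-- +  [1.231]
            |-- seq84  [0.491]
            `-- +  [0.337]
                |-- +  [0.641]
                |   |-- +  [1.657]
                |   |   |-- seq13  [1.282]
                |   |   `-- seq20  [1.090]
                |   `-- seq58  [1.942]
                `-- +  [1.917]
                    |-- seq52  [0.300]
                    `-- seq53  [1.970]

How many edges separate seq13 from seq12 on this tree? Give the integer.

9

The MRCA of seq13 and seq12 is the node subtending ((((seq70,seq92),seq62),(seq40,(seq72,seq12))),(seq84,(((seq13,seq20),seq58),(seq52,seq53)))).
From seq13 up to that node: 5 branches. From seq12 up to the same node: 4 branches. Total: 5 + 4 = 9.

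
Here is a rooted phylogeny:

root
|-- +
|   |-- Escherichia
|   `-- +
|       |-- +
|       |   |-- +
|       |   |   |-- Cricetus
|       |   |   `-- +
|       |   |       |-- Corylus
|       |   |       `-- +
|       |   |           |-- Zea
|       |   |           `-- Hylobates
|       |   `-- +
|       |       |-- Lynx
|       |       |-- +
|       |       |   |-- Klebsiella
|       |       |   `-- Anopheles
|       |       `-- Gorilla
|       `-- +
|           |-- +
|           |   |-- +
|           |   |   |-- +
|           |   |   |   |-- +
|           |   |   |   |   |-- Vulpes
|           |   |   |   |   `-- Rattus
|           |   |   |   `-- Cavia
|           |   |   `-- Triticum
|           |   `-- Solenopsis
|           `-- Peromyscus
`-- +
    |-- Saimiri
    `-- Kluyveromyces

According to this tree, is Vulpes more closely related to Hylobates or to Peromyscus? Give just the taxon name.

Peromyscus

The MRCA of Vulpes and Peromyscus subtends (((((Vulpes,Rattus),Cavia),Triticum),Solenopsis),Peromyscus) (6 taxa).
The MRCA of Vulpes and Hylobates subtends (((Cricetus,(Corylus,(Zea,Hylobates))),(Lynx,(Klebsiella,Anopheles),Gorilla)),(((((Vulpes,Rattus),Cavia),Triticum),Solenopsis),Peromyscus)) (14 taxa).
The first is nested inside the second, so Vulpes shares a more recent common ancestor with Peromyscus.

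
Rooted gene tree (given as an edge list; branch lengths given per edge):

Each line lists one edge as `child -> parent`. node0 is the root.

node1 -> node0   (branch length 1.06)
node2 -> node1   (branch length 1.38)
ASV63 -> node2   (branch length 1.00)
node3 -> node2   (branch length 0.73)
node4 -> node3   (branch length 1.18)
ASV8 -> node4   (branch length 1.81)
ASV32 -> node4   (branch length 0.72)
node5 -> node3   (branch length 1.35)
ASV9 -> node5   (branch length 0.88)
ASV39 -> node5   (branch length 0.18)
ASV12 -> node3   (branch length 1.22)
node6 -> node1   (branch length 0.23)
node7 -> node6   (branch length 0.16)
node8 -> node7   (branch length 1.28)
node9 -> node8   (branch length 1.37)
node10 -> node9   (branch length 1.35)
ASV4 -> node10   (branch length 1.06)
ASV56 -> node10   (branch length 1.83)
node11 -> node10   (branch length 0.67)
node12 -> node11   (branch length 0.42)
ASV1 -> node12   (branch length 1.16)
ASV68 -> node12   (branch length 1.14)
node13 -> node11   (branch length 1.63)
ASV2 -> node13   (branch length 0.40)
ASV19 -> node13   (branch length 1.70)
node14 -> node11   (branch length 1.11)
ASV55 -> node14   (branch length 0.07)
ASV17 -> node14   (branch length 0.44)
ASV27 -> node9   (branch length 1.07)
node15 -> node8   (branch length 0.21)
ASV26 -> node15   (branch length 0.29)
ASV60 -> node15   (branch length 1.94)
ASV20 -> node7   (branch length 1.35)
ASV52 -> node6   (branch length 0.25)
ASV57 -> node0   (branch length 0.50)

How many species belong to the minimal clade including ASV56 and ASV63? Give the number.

19

The MRCA of ASV56 and ASV63 is the node subtending ((ASV63,((ASV8,ASV32),(ASV9,ASV39),ASV12)),(((((ASV4,ASV56,((ASV1,ASV68),(ASV2,ASV19),(ASV55,ASV17))),ASV27),(ASV26,ASV60)),ASV20),ASV52)).
That clade contains 19 terminal taxa: ASV1, ASV12, ASV17, ASV19, ASV2, ASV20, ASV26, ASV27, ASV32, ASV39, ASV4, ASV52, ASV55, ASV56, ASV60, ASV63, ASV68, ASV8, ASV9.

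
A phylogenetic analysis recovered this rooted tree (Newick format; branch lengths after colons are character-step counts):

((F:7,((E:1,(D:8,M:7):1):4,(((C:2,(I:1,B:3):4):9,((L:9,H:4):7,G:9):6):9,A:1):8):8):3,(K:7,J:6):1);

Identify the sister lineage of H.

L

H attaches to the tree at the node subtending (L,H).
The other lineage descending from that same node — the sister group — is the single tip L.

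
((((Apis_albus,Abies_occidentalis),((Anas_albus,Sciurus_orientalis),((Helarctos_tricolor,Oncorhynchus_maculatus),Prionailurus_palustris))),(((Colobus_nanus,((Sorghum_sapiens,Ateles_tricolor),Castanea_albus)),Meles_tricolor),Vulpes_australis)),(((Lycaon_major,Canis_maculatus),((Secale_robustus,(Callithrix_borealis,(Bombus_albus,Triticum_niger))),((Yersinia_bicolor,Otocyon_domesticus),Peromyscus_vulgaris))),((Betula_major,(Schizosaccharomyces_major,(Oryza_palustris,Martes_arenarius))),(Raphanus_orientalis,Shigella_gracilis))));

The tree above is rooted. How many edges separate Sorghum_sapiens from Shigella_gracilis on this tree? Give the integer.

11

The MRCA of Sorghum_sapiens and Shigella_gracilis is the root of the tree.
From Sorghum_sapiens up to that node: 7 branches. From Shigella_gracilis up to the same node: 4 branches. Total: 7 + 4 = 11.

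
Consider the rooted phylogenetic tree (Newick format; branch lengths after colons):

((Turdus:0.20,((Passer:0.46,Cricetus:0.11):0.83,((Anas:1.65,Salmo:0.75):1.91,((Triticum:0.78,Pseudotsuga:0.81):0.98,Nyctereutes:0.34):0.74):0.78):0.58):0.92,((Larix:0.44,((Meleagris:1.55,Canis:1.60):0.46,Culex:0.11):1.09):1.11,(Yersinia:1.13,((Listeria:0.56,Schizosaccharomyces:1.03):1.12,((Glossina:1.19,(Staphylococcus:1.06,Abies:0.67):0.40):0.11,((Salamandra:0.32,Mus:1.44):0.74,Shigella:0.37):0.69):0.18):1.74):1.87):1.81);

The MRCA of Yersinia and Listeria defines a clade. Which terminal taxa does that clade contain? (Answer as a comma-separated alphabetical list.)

Tracing Yersinia: it sits inside (Yersinia,((Listeria,Schizosaccharomyces),((Glossina,(Staphylococcus,Abies)),((Salamandra,Mus),Shigella)))).
Tracing Listeria: it sits inside (Listeria,Schizosaccharomyces).
The smallest clade enclosing both is (Yersinia,((Listeria,Schizosaccharomyces),((Glossina,(Staphylococcus,Abies)),((Salamandra,Mus),Shigella)))); the answer is its 9 terminal taxa in alphabetical order.

Abies, Glossina, Listeria, Mus, Salamandra, Schizosaccharomyces, Shigella, Staphylococcus, Yersinia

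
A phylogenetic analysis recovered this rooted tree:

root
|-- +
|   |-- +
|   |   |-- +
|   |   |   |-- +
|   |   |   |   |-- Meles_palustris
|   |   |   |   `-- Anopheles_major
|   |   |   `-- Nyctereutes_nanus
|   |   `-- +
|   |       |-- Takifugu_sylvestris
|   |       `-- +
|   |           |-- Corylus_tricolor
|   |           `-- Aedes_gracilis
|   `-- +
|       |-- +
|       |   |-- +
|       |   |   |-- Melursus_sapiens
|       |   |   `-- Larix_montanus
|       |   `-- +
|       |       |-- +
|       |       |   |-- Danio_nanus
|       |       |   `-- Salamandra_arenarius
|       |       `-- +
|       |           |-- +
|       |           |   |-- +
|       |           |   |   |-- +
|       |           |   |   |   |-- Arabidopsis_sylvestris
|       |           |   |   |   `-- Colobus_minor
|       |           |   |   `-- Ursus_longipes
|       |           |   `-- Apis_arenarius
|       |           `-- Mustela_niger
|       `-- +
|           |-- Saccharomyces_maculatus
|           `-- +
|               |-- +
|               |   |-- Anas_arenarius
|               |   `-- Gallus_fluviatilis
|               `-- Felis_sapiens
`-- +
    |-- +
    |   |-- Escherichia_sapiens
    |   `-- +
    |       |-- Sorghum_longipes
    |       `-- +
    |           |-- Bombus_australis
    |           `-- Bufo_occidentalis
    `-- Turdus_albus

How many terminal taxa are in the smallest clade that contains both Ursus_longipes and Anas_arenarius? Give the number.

The MRCA of Ursus_longipes and Anas_arenarius is the node subtending (((Melursus_sapiens,Larix_montanus),((Danio_nanus,Salamandra_arenarius),((((Arabidopsis_sylvestris,Colobus_minor),Ursus_longipes),Apis_arenarius),Mustela_niger))),(Saccharomyces_maculatus,((Anas_arenarius,Gallus_fluviatilis),Felis_sapiens))).
That clade contains 13 terminal taxa: Anas_arenarius, Apis_arenarius, Arabidopsis_sylvestris, Colobus_minor, Danio_nanus, Felis_sapiens, Gallus_fluviatilis, Larix_montanus, Melursus_sapiens, Mustela_niger, Saccharomyces_maculatus, Salamandra_arenarius, Ursus_longipes.

13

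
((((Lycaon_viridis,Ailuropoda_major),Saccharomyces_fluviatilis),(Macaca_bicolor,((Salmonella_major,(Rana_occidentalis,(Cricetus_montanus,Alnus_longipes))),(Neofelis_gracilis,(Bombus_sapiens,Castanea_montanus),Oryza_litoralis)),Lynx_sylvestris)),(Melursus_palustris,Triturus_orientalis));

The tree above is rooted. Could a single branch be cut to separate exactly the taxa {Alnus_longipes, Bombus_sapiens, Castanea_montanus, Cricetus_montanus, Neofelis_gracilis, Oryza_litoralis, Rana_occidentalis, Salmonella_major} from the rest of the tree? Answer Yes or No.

The most recent common ancestor of these taxa subtends ((Salmonella_major,(Rana_occidentalis,(Cricetus_montanus,Alnus_longipes))),(Neofelis_gracilis,(Bombus_sapiens,Castanea_montanus),Oryza_litoralis)).
That clade has exactly 8 tips — every listed taxon and nothing else — so the group is monophyletic.

Yes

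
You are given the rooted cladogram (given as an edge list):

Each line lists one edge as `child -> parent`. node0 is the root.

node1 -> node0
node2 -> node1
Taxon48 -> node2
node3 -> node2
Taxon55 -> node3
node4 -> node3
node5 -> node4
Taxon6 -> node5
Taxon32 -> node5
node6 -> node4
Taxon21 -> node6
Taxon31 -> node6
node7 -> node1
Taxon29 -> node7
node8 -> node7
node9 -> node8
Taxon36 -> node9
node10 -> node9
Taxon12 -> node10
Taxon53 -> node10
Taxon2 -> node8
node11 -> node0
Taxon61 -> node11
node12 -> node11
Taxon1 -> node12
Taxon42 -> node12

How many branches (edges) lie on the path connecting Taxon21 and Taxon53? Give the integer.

10

The MRCA of Taxon21 and Taxon53 is the node subtending ((Taxon48,(Taxon55,((Taxon6,Taxon32),(Taxon21,Taxon31)))),(Taxon29,((Taxon36,(Taxon12,Taxon53)),Taxon2))).
From Taxon21 up to that node: 5 branches. From Taxon53 up to the same node: 5 branches. Total: 5 + 5 = 10.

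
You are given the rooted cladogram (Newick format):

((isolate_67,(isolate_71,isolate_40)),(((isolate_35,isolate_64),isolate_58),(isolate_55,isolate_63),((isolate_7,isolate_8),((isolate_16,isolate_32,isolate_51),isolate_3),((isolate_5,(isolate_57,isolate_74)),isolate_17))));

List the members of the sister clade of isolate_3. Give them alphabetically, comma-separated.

isolate_3 attaches to the tree at the node subtending ((isolate_16,isolate_32,isolate_51),isolate_3).
The other lineage descending from that same node — the sister group — is (isolate_16,isolate_32,isolate_51); its 3 tips in alphabetical order are the answer.

isolate_16, isolate_32, isolate_51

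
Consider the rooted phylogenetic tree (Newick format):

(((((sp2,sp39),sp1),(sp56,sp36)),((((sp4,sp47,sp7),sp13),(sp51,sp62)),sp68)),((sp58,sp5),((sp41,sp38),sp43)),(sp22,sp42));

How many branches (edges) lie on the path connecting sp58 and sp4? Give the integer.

9

The MRCA of sp58 and sp4 is the root of the tree.
From sp58 up to that node: 3 branches. From sp4 up to the same node: 6 branches. Total: 3 + 6 = 9.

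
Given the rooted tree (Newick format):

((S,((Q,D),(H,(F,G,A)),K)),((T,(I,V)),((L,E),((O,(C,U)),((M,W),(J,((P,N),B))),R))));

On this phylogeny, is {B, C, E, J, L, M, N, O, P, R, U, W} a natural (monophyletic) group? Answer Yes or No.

The most recent common ancestor of these taxa subtends ((L,E),((O,(C,U)),((M,W),(J,((P,N),B))),R)).
That clade has exactly 12 tips — every listed taxon and nothing else — so the group is monophyletic.

Yes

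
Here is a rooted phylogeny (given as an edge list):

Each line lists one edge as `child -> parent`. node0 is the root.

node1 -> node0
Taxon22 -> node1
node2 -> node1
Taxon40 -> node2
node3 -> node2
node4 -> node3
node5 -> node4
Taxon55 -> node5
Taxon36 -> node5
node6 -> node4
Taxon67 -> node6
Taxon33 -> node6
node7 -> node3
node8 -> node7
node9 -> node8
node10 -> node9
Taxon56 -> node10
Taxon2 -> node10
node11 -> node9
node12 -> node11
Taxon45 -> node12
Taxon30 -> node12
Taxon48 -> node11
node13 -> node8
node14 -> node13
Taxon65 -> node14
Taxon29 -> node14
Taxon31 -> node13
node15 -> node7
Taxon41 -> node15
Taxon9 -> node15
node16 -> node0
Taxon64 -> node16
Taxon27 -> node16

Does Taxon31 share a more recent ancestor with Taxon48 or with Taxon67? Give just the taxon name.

The MRCA of Taxon31 and Taxon48 subtends (((Taxon56,Taxon2),((Taxon45,Taxon30),Taxon48)),((Taxon65,Taxon29),Taxon31)) (8 taxa).
The MRCA of Taxon31 and Taxon67 subtends (((Taxon55,Taxon36),(Taxon67,Taxon33)),((((Taxon56,Taxon2),((Taxon45,Taxon30),Taxon48)),((Taxon65,Taxon29),Taxon31)),(Taxon41,Taxon9))) (14 taxa).
The first is nested inside the second, so Taxon31 shares a more recent common ancestor with Taxon48.

Taxon48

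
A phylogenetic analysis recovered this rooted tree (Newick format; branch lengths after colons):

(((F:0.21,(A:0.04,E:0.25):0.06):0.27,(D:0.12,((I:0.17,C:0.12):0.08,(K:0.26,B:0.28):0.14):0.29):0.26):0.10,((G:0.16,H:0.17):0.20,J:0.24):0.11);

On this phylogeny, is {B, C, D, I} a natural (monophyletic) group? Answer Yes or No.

The MRCA of the listed taxa subtends (D,((I,C),(K,B))).
That clade also contains K, which is not in the proposed group, so the group is not monophyletic.

No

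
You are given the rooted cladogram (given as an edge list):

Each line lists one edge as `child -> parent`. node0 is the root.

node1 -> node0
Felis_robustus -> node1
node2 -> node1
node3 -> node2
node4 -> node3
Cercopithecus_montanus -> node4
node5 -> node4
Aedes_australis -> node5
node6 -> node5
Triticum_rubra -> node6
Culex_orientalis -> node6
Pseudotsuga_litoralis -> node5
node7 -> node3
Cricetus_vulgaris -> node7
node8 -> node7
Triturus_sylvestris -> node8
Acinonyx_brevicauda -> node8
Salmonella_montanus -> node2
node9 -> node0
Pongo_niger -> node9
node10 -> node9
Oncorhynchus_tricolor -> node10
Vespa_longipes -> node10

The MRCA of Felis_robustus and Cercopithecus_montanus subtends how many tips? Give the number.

10

The MRCA of Felis_robustus and Cercopithecus_montanus is the node subtending (Felis_robustus,(((Cercopithecus_montanus,(Aedes_australis,(Triticum_rubra,Culex_orientalis),Pseudotsuga_litoralis)),(Cricetus_vulgaris,(Triturus_sylvestris,Acinonyx_brevicauda))),Salmonella_montanus)).
That clade contains 10 terminal taxa: Acinonyx_brevicauda, Aedes_australis, Cercopithecus_montanus, Cricetus_vulgaris, Culex_orientalis, Felis_robustus, Pseudotsuga_litoralis, Salmonella_montanus, Triticum_rubra, Triturus_sylvestris.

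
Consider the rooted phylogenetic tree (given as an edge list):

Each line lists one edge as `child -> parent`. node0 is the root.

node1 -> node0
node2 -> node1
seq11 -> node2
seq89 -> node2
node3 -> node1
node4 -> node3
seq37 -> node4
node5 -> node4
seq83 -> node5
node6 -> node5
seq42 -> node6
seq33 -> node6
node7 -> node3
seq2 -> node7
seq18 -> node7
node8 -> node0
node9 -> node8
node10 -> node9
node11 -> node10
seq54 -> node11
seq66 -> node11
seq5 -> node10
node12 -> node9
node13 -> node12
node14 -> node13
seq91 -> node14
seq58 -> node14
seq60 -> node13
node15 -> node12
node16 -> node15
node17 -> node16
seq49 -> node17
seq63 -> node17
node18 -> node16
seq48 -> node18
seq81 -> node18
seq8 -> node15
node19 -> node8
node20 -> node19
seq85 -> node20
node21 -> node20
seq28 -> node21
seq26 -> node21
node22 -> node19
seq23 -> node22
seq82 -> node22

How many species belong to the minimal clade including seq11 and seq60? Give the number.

The MRCA of seq11 and seq60 is the root, so the clade is the entire tree.
That clade contains 24 terminal taxa: seq11, seq18, seq2, seq23, seq26, seq28, seq33, seq37, seq42, seq48, seq49, seq5, seq54, seq58, seq60, seq63, seq66, seq8, seq81, seq82, seq83, seq85, seq89, seq91.

24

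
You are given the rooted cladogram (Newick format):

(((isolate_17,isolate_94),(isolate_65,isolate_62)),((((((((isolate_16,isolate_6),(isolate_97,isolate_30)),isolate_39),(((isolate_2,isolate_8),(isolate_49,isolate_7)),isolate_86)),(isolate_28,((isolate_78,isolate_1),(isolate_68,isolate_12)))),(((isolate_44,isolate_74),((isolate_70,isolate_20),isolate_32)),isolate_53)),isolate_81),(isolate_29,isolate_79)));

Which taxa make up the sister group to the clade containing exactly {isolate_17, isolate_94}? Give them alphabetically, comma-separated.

isolate_62, isolate_65

The clade containing exactly {isolate_17, isolate_94} attaches to the tree at the node subtending ((isolate_17,isolate_94),(isolate_65,isolate_62)).
The other lineage descending from that same node — the sister group — is (isolate_65,isolate_62); its 2 tips in alphabetical order are the answer.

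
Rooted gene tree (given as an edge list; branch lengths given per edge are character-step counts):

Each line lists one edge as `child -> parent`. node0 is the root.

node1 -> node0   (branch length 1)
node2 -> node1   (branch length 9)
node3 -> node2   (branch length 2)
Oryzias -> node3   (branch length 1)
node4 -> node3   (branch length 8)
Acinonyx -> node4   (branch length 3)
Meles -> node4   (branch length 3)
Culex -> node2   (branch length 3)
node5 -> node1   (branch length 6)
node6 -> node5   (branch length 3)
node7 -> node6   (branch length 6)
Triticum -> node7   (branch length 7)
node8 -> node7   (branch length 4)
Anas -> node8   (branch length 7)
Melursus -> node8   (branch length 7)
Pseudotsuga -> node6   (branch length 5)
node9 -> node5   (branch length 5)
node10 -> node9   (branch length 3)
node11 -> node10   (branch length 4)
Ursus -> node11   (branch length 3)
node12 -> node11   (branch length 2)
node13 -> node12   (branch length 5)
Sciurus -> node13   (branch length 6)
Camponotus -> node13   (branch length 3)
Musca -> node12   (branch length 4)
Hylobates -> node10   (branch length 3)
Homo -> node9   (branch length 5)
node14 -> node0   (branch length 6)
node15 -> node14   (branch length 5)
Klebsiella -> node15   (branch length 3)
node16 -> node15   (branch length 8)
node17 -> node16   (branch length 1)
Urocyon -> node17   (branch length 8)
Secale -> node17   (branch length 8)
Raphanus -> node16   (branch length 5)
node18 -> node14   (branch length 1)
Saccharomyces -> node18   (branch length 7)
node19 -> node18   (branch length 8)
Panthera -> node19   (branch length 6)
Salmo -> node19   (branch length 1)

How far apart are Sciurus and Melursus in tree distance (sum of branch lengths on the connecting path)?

The path runs Sciurus → … → MRCA → … → Melursus; the MRCA is the node subtending (((Triticum,(Anas,Melursus)),Pseudotsuga),(((Ursus,((Sciurus,Camponotus),Musca)),Hylobates),Homo)).
Branch lengths along that path: 6 + 5 + 2 + 4 + 3 + 5 + 3 + 6 + 4 + 7 = 45.

45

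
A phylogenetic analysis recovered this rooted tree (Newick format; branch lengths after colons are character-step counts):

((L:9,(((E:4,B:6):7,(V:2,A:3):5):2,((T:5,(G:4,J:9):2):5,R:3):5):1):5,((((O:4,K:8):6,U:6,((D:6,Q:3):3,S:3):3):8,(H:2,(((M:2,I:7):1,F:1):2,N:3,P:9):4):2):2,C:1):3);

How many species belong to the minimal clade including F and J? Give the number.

22

The MRCA of F and J is the root, so the clade is the entire tree.
That clade contains 22 terminal taxa: A, B, C, D, E, F, G, H, I, J, K, L, M, N, O, P, Q, R, S, T, U, V.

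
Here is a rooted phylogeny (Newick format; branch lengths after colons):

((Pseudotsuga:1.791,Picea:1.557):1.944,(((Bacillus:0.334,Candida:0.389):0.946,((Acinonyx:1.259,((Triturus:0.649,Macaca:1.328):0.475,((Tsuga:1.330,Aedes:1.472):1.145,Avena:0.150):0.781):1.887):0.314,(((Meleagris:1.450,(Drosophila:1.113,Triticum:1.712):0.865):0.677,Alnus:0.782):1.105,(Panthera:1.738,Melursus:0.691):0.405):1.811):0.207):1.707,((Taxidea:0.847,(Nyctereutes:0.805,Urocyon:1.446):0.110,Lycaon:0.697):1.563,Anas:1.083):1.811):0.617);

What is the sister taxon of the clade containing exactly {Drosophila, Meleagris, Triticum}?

Alnus

The clade containing exactly {Drosophila, Meleagris, Triticum} attaches to the tree at the node subtending ((Meleagris,(Drosophila,Triticum)),Alnus).
The other lineage descending from that same node — the sister group — is the single tip Alnus.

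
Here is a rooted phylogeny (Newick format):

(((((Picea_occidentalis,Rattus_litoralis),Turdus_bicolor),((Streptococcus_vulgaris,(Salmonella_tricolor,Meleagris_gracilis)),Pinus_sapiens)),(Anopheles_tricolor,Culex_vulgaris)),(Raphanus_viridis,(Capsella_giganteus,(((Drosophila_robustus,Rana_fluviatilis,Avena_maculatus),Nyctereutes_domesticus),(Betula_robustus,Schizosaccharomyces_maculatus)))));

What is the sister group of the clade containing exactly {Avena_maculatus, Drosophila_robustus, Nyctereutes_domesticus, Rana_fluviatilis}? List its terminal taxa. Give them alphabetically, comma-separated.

The clade containing exactly {Avena_maculatus, Drosophila_robustus, Nyctereutes_domesticus, Rana_fluviatilis} attaches to the tree at the node subtending (((Drosophila_robustus,Rana_fluviatilis,Avena_maculatus),Nyctereutes_domesticus),(Betula_robustus,Schizosaccharomyces_maculatus)).
The other lineage descending from that same node — the sister group — is (Betula_robustus,Schizosaccharomyces_maculatus); its 2 tips in alphabetical order are the answer.

Betula_robustus, Schizosaccharomyces_maculatus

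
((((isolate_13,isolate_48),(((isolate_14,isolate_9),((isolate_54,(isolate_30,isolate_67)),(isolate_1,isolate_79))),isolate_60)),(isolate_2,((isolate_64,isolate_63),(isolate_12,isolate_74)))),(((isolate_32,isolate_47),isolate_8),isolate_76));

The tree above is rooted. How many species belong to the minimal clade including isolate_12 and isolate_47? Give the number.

The MRCA of isolate_12 and isolate_47 is the root, so the clade is the entire tree.
That clade contains 19 terminal taxa: isolate_1, isolate_12, isolate_13, isolate_14, isolate_2, isolate_30, isolate_32, isolate_47, isolate_48, isolate_54, isolate_60, isolate_63, isolate_64, isolate_67, isolate_74, isolate_76, isolate_79, isolate_8, isolate_9.

19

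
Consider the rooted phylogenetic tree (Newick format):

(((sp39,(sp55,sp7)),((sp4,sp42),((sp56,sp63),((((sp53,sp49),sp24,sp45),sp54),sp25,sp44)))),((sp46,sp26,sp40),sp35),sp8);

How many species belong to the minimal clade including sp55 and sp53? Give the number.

14

The MRCA of sp55 and sp53 is the node subtending ((sp39,(sp55,sp7)),((sp4,sp42),((sp56,sp63),((((sp53,sp49),sp24,sp45),sp54),sp25,sp44)))).
That clade contains 14 terminal taxa: sp24, sp25, sp39, sp4, sp42, sp44, sp45, sp49, sp53, sp54, sp55, sp56, sp63, sp7.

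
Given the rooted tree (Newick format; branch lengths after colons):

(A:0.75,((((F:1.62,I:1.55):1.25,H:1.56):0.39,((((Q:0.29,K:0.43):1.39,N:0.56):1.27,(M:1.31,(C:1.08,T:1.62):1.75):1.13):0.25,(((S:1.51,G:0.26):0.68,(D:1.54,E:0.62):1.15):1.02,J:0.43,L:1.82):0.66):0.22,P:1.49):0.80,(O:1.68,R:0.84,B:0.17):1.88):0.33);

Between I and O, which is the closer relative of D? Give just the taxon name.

The MRCA of D and I subtends (((F,I),H),((((Q,K),N),(M,(C,T))),(((S,G),(D,E)),J,L)),P) (16 taxa).
The MRCA of D and O subtends ((((F,I),H),((((Q,K),N),(M,(C,T))),(((S,G),(D,E)),J,L)),P),(O,R,B)) (19 taxa).
The first is nested inside the second, so D shares a more recent common ancestor with I.

I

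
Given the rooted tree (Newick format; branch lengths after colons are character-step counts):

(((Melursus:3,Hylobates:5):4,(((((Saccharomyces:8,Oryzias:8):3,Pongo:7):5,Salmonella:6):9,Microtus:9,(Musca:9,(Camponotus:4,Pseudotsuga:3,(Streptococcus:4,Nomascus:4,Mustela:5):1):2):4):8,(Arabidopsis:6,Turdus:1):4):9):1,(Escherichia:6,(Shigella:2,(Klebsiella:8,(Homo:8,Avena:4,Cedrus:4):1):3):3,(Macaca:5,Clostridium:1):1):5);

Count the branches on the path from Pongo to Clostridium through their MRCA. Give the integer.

The MRCA of Pongo and Clostridium is the root of the tree.
From Pongo up to that node: 6 branches. From Clostridium up to the same node: 3 branches. Total: 6 + 3 = 9.

9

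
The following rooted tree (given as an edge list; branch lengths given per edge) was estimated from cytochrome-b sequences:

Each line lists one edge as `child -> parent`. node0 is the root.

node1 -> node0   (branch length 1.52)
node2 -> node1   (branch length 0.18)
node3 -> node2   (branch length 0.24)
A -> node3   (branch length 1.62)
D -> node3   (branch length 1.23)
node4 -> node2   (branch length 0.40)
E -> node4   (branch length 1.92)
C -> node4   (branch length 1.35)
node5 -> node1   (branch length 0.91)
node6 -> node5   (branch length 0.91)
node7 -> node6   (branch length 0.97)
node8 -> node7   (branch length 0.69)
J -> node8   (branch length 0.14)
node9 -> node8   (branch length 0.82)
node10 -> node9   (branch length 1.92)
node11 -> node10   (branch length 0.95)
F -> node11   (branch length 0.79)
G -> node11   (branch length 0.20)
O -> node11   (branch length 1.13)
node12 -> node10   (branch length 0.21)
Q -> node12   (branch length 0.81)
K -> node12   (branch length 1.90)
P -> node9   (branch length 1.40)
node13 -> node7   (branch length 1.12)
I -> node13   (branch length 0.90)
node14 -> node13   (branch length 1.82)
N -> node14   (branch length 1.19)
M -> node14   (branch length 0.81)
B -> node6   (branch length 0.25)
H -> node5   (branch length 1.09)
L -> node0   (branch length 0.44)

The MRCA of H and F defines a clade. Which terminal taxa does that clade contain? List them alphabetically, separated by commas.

B, F, G, H, I, J, K, M, N, O, P, Q

Tracing H: it sits inside ((((J,(((F,G,O),(Q,K)),P)),(I,(N,M))),B),H).
Tracing F: it sits inside (F,G,O).
The smallest clade enclosing both is ((((J,(((F,G,O),(Q,K)),P)),(I,(N,M))),B),H); the answer is its 12 terminal taxa in alphabetical order.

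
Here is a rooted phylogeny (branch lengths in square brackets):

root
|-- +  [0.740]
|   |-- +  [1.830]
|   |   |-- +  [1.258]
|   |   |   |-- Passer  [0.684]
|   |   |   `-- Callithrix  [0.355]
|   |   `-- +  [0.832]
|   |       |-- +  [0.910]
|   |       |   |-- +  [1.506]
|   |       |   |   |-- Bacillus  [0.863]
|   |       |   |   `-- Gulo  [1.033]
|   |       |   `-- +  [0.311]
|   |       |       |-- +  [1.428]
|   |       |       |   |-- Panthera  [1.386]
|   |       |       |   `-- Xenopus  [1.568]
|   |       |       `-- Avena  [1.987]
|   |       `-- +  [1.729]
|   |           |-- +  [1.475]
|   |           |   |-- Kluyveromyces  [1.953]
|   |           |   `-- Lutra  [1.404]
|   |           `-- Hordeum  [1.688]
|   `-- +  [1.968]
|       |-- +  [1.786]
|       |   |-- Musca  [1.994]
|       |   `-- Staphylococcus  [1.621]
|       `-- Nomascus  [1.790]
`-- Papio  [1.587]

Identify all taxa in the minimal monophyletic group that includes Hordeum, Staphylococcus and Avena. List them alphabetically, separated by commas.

Tracing Hordeum: it sits inside ((Kluyveromyces,Lutra),Hordeum).
Tracing Staphylococcus: it sits inside (Musca,Staphylococcus).
Tracing Avena: it sits inside ((Panthera,Xenopus),Avena).
The smallest clade enclosing all 3 is (((Passer,Callithrix),(((Bacillus,Gulo),((Panthera,Xenopus),Avena)),((Kluyveromyces,Lutra),Hordeum))),((Musca,Staphylococcus),Nomascus)); the answer is its 13 terminal taxa in alphabetical order.

Avena, Bacillus, Callithrix, Gulo, Hordeum, Kluyveromyces, Lutra, Musca, Nomascus, Panthera, Passer, Staphylococcus, Xenopus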